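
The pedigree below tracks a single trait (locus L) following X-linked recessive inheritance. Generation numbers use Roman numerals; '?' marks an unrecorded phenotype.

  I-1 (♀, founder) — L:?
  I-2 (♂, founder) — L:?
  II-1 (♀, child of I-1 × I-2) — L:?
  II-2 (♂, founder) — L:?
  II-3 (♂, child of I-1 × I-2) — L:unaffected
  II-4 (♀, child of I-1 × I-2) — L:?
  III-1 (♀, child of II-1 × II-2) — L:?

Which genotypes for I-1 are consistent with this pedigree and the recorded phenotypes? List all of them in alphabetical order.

L/I-1 ? ·: X^LX^L|X^LX^l
L/I-2 ? ·: X^LY|X^lY
L/II-1 ? I-1×I-2: X^LX^L|X^LX^l|X^lX^l
L/II-2 ? ·: X^LY|X^lY
L/II-3 un I-1×I-2: X^LY
L/II-4 ? I-1×I-2: X^LX^L|X^LX^l|X^lX^l
L/III-1 ? II-1×II-2: X^LX^L|X^LX^l|X^lX^l
⇒ L over [I-1,I-2,II-1,II-2,II-3,II-4,III-1]: 30 consistent

I-1 ∈ {X^LX^L, X^LX^l}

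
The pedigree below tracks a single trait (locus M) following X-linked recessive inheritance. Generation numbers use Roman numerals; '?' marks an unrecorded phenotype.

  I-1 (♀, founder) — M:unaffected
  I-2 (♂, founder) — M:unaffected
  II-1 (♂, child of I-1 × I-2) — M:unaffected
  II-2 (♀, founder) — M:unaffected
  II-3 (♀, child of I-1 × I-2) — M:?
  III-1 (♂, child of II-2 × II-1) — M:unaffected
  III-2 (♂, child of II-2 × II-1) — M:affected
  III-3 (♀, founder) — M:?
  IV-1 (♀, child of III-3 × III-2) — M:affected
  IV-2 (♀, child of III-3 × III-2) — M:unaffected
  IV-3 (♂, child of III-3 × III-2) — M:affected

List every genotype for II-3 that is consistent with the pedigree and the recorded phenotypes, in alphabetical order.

II-3 ∈ {X^MX^M, X^MX^m}

M/I-1 un ·: X^MX^M|X^MX^m
M/I-2 un ·: X^MY
M/II-1 un I-1×I-2: X^MY
M/II-2 un ·: X^MX^m
M/II-3 ? I-1×I-2: X^MX^M|X^MX^m
M/III-1 un II-2×II-1: X^MY
M/III-2 aff II-2×II-1: X^mY
M/III-3 ? ·: X^MX^m
M/IV-1 aff III-3×III-2: X^mX^m
M/IV-2 un III-3×III-2: X^MX^m
M/IV-3 aff III-3×III-2: X^mY
⇒ M over [I-1,I-2,II-1,II-2,II-3,III-1,III-2,III-3,IV-1,IV-2,IV-3]: 3 consistent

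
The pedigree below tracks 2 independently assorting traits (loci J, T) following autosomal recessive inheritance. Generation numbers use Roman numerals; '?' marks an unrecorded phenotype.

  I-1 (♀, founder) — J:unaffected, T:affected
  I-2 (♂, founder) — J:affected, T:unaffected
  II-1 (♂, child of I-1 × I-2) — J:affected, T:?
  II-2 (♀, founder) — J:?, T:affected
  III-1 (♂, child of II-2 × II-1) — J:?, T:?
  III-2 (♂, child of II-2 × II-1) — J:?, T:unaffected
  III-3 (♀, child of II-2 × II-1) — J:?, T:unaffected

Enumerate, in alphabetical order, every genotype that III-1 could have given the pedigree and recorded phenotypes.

III-1 ∈ {Jj Tt, Jj tt, jj Tt, jj tt}

J/I-1 un ·: Jj
J/I-2 aff ·: jj
J/II-1 aff I-1×I-2: jj
J/II-2 ? ·: JJ|Jj|jj
J/III-1 ? II-2×II-1: Jj|jj
J/III-2 ? II-2×II-1: Jj|jj
J/III-3 ? II-2×II-1: Jj|jj
⇒ J over [I-1,I-2,II-1,II-2,III-1,III-2,III-3]: 10 consistent
T/I-1 aff ·: tt
T/I-2 un ·: TT|Tt
T/II-1 ? I-1×I-2: Tt
T/II-2 aff ·: tt
T/III-1 ? II-2×II-1: Tt|tt
T/III-2 un II-2×II-1: Tt
T/III-3 un II-2×II-1: Tt
⇒ T over [I-1,I-2,II-1,II-2,III-1,III-2,III-3]: 4 consistent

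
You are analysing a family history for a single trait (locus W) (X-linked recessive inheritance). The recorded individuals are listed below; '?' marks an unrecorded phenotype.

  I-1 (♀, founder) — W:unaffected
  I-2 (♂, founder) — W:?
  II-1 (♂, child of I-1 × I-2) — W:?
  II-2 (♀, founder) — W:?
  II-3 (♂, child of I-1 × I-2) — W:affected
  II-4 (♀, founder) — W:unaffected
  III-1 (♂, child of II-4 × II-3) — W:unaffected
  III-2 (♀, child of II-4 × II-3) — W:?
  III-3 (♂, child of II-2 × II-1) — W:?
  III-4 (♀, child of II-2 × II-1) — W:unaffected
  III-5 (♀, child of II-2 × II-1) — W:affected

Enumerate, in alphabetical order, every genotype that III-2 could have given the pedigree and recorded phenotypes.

W/I-1 un ·: X^WX^w
W/I-2 ? ·: X^WY|X^wY
W/II-1 ? I-1×I-2: X^wY
W/II-2 ? ·: X^WX^w
W/II-3 aff I-1×I-2: X^wY
W/II-4 un ·: X^WX^W|X^WX^w
W/III-1 un II-4×II-3: X^WY
W/III-2 ? II-4×II-3: X^WX^w|X^wX^w
W/III-3 ? II-2×II-1: X^WY|X^wY
W/III-4 un II-2×II-1: X^WX^w
W/III-5 aff II-2×II-1: X^wX^w
⇒ W over [I-1,I-2,II-1,II-2,II-3,II-4,III-1,III-2,III-3,III-4,III-5]: 12 consistent

III-2 ∈ {X^WX^w, X^wX^w}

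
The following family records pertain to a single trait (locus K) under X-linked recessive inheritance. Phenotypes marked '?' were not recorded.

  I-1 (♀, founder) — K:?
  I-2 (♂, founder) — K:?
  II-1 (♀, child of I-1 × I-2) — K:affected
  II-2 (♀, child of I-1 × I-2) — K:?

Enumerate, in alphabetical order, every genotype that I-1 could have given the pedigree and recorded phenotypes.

I-1 ∈ {X^KX^k, X^kX^k}

K/I-1 ? ·: X^KX^k|X^kX^k
K/I-2 ? ·: X^kY
K/II-1 aff I-1×I-2: X^kX^k
K/II-2 ? I-1×I-2: X^KX^k|X^kX^k
⇒ K over [I-1,I-2,II-1,II-2]: 3 consistent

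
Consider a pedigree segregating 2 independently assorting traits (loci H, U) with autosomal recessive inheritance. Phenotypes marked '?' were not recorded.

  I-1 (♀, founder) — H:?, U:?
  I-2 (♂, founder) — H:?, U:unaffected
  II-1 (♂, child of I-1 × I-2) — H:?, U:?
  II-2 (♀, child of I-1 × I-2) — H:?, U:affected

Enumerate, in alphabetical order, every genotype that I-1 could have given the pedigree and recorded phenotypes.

I-1 ∈ {HH Uu, HH uu, Hh Uu, Hh uu, hh Uu, hh uu}

H/I-1 ? ·: HH|Hh|hh
H/I-2 ? ·: HH|Hh|hh
H/II-1 ? I-1×I-2: HH|Hh|hh
H/II-2 ? I-1×I-2: HH|Hh|hh
⇒ H over [I-1,I-2,II-1,II-2]: 29 consistent
U/I-1 ? ·: Uu|uu
U/I-2 un ·: Uu
U/II-1 ? I-1×I-2: UU|Uu|uu
U/II-2 aff I-1×I-2: uu
⇒ U over [I-1,I-2,II-1,II-2]: 5 consistent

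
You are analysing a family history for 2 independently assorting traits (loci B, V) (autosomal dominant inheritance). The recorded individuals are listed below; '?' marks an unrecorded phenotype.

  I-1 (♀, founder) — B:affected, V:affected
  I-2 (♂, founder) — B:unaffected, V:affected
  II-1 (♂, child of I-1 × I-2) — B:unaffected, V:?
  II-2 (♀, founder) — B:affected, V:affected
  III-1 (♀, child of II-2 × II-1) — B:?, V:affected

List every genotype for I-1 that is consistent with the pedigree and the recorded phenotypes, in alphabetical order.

I-1 ∈ {Bb VV, Bb Vv}

B/I-1 aff ·: Bb
B/I-2 un ·: bb
B/II-1 un I-1×I-2: bb
B/II-2 aff ·: Bb|BB
B/III-1 ? II-2×II-1: bb|Bb
⇒ B over [I-1,I-2,II-1,II-2,III-1]: 3 consistent
V/I-1 aff ·: Vv|VV
V/I-2 aff ·: Vv|VV
V/II-1 ? I-1×I-2: vv|Vv|VV
V/II-2 aff ·: Vv|VV
V/III-1 aff II-2×II-1: Vv|VV
⇒ V over [I-1,I-2,II-1,II-2,III-1]: 26 consistent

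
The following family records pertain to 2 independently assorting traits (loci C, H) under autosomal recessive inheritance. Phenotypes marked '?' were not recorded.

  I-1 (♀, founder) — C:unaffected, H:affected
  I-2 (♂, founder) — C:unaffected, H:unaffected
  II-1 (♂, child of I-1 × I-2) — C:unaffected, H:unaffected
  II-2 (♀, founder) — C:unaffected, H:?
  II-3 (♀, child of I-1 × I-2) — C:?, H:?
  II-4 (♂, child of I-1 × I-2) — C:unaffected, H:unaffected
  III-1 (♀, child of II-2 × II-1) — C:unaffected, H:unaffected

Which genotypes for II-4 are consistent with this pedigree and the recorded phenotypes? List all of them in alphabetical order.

C/I-1 un ·: CC|Cc
C/I-2 un ·: CC|Cc
C/II-1 un I-1×I-2: CC|Cc
C/II-2 un ·: CC|Cc
C/II-3 ? I-1×I-2: CC|Cc|cc
C/II-4 un I-1×I-2: CC|Cc
C/III-1 un II-2×II-1: CC|Cc
⇒ C over [I-1,I-2,II-1,II-2,II-3,II-4,III-1]: 101 consistent
H/I-1 aff ·: hh
H/I-2 un ·: HH|Hh
H/II-1 un I-1×I-2: Hh
H/II-2 ? ·: HH|Hh|hh
H/II-3 ? I-1×I-2: Hh|hh
H/II-4 un I-1×I-2: Hh
H/III-1 un II-2×II-1: HH|Hh
⇒ H over [I-1,I-2,II-1,II-2,II-3,II-4,III-1]: 15 consistent

II-4 ∈ {CC Hh, Cc Hh}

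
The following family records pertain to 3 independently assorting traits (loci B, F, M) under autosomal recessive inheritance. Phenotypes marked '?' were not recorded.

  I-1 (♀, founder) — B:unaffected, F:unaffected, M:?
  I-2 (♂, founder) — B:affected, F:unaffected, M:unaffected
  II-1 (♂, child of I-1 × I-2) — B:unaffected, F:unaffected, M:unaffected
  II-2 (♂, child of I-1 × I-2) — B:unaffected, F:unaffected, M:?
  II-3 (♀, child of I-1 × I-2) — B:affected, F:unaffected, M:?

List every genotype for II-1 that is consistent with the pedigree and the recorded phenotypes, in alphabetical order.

II-1 ∈ {Bb FF MM, Bb FF Mm, Bb Ff MM, Bb Ff Mm}

B/I-1 un ·: Bb
B/I-2 aff ·: bb
B/II-1 un I-1×I-2: Bb
B/II-2 un I-1×I-2: Bb
B/II-3 aff I-1×I-2: bb
⇒ B over [I-1,I-2,II-1,II-2,II-3]: 1 consistent
F/I-1 un ·: FF|Ff
F/I-2 un ·: FF|Ff
F/II-1 un I-1×I-2: FF|Ff
F/II-2 un I-1×I-2: FF|Ff
F/II-3 un I-1×I-2: FF|Ff
⇒ F over [I-1,I-2,II-1,II-2,II-3]: 25 consistent
M/I-1 ? ·: MM|Mm|mm
M/I-2 un ·: MM|Mm
M/II-1 un I-1×I-2: MM|Mm
M/II-2 ? I-1×I-2: MM|Mm|mm
M/II-3 ? I-1×I-2: MM|Mm|mm
⇒ M over [I-1,I-2,II-1,II-2,II-3]: 40 consistent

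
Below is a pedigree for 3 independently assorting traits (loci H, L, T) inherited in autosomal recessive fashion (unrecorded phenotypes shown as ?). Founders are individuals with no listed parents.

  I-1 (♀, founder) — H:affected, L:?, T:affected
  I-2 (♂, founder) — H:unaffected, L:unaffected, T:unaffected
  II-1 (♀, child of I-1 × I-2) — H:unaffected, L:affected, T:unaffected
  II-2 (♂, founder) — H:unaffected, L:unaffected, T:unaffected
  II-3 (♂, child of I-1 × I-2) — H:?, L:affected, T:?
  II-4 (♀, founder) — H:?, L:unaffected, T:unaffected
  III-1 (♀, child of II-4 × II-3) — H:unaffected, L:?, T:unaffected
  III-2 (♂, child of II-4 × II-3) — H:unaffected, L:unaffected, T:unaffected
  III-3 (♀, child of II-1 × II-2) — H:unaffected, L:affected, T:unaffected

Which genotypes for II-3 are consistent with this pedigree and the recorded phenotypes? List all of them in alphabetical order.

H/I-1 aff ·: hh
H/I-2 un ·: HH|Hh
H/II-1 un I-1×I-2: Hh
H/II-2 un ·: HH|Hh
H/II-3 ? I-1×I-2: Hh|hh
H/II-4 ? ·: HH|Hh|hh
H/III-1 un II-4×II-3: HH|Hh
H/III-2 un II-4×II-3: HH|Hh
H/III-3 un II-1×II-2: HH|Hh
⇒ H over [I-1,I-2,II-1,II-2,II-3,II-4,III-1,III-2,III-3]: 80 consistent
L/I-1 ? ·: Ll|ll
L/I-2 un ·: Ll
L/II-1 aff I-1×I-2: ll
L/II-2 un ·: Ll
L/II-3 aff I-1×I-2: ll
L/II-4 un ·: LL|Ll
L/III-1 ? II-4×II-3: Ll|ll
L/III-2 un II-4×II-3: Ll
L/III-3 aff II-1×II-2: ll
⇒ L over [I-1,I-2,II-1,II-2,II-3,II-4,III-1,III-2,III-3]: 6 consistent
T/I-1 aff ·: tt
T/I-2 un ·: TT|Tt
T/II-1 un I-1×I-2: Tt
T/II-2 un ·: TT|Tt
T/II-3 ? I-1×I-2: Tt|tt
T/II-4 un ·: TT|Tt
T/III-1 un II-4×II-3: TT|Tt
T/III-2 un II-4×II-3: TT|Tt
T/III-3 un II-1×II-2: TT|Tt
⇒ T over [I-1,I-2,II-1,II-2,II-3,II-4,III-1,III-2,III-3]: 72 consistent

II-3 ∈ {Hh ll Tt, Hh ll tt, hh ll Tt, hh ll tt}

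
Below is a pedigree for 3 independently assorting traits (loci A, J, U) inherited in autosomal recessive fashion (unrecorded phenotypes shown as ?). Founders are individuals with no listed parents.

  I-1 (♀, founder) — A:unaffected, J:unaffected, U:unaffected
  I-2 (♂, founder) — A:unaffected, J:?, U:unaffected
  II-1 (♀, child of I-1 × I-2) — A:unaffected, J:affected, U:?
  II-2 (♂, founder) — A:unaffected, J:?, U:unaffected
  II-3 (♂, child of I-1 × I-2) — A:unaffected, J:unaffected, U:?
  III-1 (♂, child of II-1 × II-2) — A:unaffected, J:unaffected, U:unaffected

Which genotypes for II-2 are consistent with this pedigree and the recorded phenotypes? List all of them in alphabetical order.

A/I-1 un ·: AA|Aa
A/I-2 un ·: AA|Aa
A/II-1 un I-1×I-2: AA|Aa
A/II-2 un ·: AA|Aa
A/II-3 un I-1×I-2: AA|Aa
A/III-1 un II-1×II-2: AA|Aa
⇒ A over [I-1,I-2,II-1,II-2,II-3,III-1]: 45 consistent
J/I-1 un ·: Jj
J/I-2 ? ·: Jj|jj
J/II-1 aff I-1×I-2: jj
J/II-2 ? ·: JJ|Jj
J/II-3 un I-1×I-2: JJ|Jj
J/III-1 un II-1×II-2: Jj
⇒ J over [I-1,I-2,II-1,II-2,II-3,III-1]: 6 consistent
U/I-1 un ·: UU|Uu
U/I-2 un ·: UU|Uu
U/II-1 ? I-1×I-2: UU|Uu|uu
U/II-2 un ·: UU|Uu
U/II-3 ? I-1×I-2: UU|Uu|uu
U/III-1 un II-1×II-2: UU|Uu
⇒ U over [I-1,I-2,II-1,II-2,II-3,III-1]: 58 consistent

II-2 ∈ {AA JJ UU, AA JJ Uu, AA Jj UU, AA Jj Uu, Aa JJ UU, Aa JJ Uu, Aa Jj UU, Aa Jj Uu}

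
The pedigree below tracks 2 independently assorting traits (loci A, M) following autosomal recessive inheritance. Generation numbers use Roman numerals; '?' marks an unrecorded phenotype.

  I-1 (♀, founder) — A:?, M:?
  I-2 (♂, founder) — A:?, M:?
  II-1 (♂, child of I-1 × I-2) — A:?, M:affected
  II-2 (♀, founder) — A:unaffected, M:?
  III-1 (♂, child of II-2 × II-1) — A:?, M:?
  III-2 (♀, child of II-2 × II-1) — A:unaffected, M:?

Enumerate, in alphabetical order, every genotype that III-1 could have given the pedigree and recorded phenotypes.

III-1 ∈ {AA Mm, AA mm, Aa Mm, Aa mm, aa Mm, aa mm}

A/I-1 ? ·: AA|Aa|aa
A/I-2 ? ·: AA|Aa|aa
A/II-1 ? I-1×I-2: AA|Aa|aa
A/II-2 un ·: AA|Aa
A/III-1 ? II-2×II-1: AA|Aa|aa
A/III-2 un II-2×II-1: AA|Aa
⇒ A over [I-1,I-2,II-1,II-2,III-1,III-2]: 102 consistent
M/I-1 ? ·: Mm|mm
M/I-2 ? ·: Mm|mm
M/II-1 aff I-1×I-2: mm
M/II-2 ? ·: MM|Mm|mm
M/III-1 ? II-2×II-1: Mm|mm
M/III-2 ? II-2×II-1: Mm|mm
⇒ M over [I-1,I-2,II-1,II-2,III-1,III-2]: 24 consistent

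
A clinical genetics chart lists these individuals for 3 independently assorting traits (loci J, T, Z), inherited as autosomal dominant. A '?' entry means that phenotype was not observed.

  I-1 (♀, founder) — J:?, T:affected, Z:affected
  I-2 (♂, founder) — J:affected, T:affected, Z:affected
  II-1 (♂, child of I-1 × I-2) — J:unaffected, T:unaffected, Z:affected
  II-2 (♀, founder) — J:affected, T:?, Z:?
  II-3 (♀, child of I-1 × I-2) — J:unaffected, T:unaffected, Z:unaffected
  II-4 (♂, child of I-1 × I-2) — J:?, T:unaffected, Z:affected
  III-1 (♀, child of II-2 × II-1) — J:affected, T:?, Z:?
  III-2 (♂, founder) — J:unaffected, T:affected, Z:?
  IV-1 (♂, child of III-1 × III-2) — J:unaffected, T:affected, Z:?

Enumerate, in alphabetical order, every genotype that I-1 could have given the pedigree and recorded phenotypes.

I-1 ∈ {Jj Tt Zz, jj Tt Zz}

J/I-1 ? ·: jj|Jj
J/I-2 aff ·: Jj
J/II-1 un I-1×I-2: jj
J/II-2 aff ·: Jj|JJ
J/II-3 un I-1×I-2: jj
J/II-4 ? I-1×I-2: jj|Jj|JJ
J/III-1 aff II-2×II-1: Jj
J/III-2 un ·: jj
J/IV-1 un III-1×III-2: jj
⇒ J over [I-1,I-2,II-1,II-2,II-3,II-4,III-1,III-2,IV-1]: 10 consistent
T/I-1 aff ·: Tt
T/I-2 aff ·: Tt
T/II-1 un I-1×I-2: tt
T/II-2 ? ·: tt|Tt|TT
T/II-3 un I-1×I-2: tt
T/II-4 un I-1×I-2: tt
T/III-1 ? II-2×II-1: tt|Tt
T/III-2 aff ·: Tt|TT
T/IV-1 aff III-1×III-2: Tt|TT
⇒ T over [I-1,I-2,II-1,II-2,II-3,II-4,III-1,III-2,IV-1]: 12 consistent
Z/I-1 aff ·: Zz
Z/I-2 aff ·: Zz
Z/II-1 aff I-1×I-2: Zz|ZZ
Z/II-2 ? ·: zz|Zz|ZZ
Z/II-3 un I-1×I-2: zz
Z/II-4 aff I-1×I-2: Zz|ZZ
Z/III-1 ? II-2×II-1: zz|Zz|ZZ
Z/III-2 ? ·: zz|Zz|ZZ
Z/IV-1 ? III-1×III-2: zz|Zz|ZZ
⇒ Z over [I-1,I-2,II-1,II-2,II-3,II-4,III-1,III-2,IV-1]: 118 consistent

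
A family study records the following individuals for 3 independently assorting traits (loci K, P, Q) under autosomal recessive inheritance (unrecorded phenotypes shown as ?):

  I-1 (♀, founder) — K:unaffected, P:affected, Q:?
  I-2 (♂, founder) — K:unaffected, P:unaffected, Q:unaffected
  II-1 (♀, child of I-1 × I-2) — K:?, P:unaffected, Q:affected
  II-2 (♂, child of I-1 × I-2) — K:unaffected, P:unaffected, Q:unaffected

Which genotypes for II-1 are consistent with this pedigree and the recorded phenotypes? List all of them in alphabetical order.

II-1 ∈ {KK Pp qq, Kk Pp qq, kk Pp qq}

K/I-1 un ·: KK|Kk
K/I-2 un ·: KK|Kk
K/II-1 ? I-1×I-2: KK|Kk|kk
K/II-2 un I-1×I-2: KK|Kk
⇒ K over [I-1,I-2,II-1,II-2]: 15 consistent
P/I-1 aff ·: pp
P/I-2 un ·: PP|Pp
P/II-1 un I-1×I-2: Pp
P/II-2 un I-1×I-2: Pp
⇒ P over [I-1,I-2,II-1,II-2]: 2 consistent
Q/I-1 ? ·: Qq|qq
Q/I-2 un ·: Qq
Q/II-1 aff I-1×I-2: qq
Q/II-2 un I-1×I-2: QQ|Qq
⇒ Q over [I-1,I-2,II-1,II-2]: 3 consistent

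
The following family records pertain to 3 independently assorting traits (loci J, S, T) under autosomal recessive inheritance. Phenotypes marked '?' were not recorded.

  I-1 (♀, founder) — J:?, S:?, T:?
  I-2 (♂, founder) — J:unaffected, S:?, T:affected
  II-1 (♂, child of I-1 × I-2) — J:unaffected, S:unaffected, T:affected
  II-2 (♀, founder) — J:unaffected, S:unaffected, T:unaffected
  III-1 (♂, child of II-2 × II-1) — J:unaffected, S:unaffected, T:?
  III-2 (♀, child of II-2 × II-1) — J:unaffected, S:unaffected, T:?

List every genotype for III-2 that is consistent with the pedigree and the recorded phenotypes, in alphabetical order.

III-2 ∈ {JJ SS Tt, JJ SS tt, JJ Ss Tt, JJ Ss tt, Jj SS Tt, Jj SS tt, Jj Ss Tt, Jj Ss tt}

J/I-1 ? ·: JJ|Jj|jj
J/I-2 un ·: JJ|Jj
J/II-1 un I-1×I-2: JJ|Jj
J/II-2 un ·: JJ|Jj
J/III-1 un II-2×II-1: JJ|Jj
J/III-2 un II-2×II-1: JJ|Jj
⇒ J over [I-1,I-2,II-1,II-2,III-1,III-2]: 60 consistent
S/I-1 ? ·: SS|Ss|ss
S/I-2 ? ·: SS|Ss|ss
S/II-1 un I-1×I-2: SS|Ss
S/II-2 un ·: SS|Ss
S/III-1 un II-2×II-1: SS|Ss
S/III-2 un II-2×II-1: SS|Ss
⇒ S over [I-1,I-2,II-1,II-2,III-1,III-2]: 76 consistent
T/I-1 ? ·: Tt|tt
T/I-2 aff ·: tt
T/II-1 aff I-1×I-2: tt
T/II-2 un ·: TT|Tt
T/III-1 ? II-2×II-1: Tt|tt
T/III-2 ? II-2×II-1: Tt|tt
⇒ T over [I-1,I-2,II-1,II-2,III-1,III-2]: 10 consistent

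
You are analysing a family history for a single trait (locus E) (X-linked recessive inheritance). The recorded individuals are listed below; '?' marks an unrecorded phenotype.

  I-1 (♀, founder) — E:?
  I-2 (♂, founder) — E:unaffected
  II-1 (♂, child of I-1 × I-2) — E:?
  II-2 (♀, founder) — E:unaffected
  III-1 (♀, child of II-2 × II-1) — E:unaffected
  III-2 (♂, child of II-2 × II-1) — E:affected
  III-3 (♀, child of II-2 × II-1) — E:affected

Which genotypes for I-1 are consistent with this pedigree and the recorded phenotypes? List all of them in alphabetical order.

E/I-1 ? ·: X^EX^e|X^eX^e
E/I-2 un ·: X^EY
E/II-1 ? I-1×I-2: X^eY
E/II-2 un ·: X^EX^e
E/III-1 un II-2×II-1: X^EX^e
E/III-2 aff II-2×II-1: X^eY
E/III-3 aff II-2×II-1: X^eX^e
⇒ E over [I-1,I-2,II-1,II-2,III-1,III-2,III-3]: 2 consistent

I-1 ∈ {X^EX^e, X^eX^e}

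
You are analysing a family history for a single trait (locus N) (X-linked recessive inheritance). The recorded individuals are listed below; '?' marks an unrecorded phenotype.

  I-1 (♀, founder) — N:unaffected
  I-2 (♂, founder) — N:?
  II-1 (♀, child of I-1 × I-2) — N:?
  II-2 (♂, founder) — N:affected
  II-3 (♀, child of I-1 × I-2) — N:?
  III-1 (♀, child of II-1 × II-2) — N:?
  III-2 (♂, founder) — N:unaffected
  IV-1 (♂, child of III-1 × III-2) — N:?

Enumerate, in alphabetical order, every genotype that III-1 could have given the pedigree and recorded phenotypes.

N/I-1 un ·: X^NX^N|X^NX^n
N/I-2 ? ·: X^NY|X^nY
N/II-1 ? I-1×I-2: X^NX^N|X^NX^n|X^nX^n
N/II-2 aff ·: X^nY
N/II-3 ? I-1×I-2: X^NX^N|X^NX^n|X^nX^n
N/III-1 ? II-1×II-2: X^NX^n|X^nX^n
N/III-2 un ·: X^NY
N/IV-1 ? III-1×III-2: X^NY|X^nY
⇒ N over [I-1,I-2,II-1,II-2,II-3,III-1,III-2,IV-1]: 23 consistent

III-1 ∈ {X^NX^n, X^nX^n}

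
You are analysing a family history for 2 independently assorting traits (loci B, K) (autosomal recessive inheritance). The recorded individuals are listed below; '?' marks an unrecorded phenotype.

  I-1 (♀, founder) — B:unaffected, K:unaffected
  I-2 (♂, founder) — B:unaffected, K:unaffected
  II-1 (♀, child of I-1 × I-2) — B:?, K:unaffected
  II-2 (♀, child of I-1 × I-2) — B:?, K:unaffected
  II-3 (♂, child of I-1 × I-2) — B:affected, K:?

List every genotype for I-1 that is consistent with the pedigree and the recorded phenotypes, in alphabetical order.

I-1 ∈ {Bb KK, Bb Kk}

B/I-1 un ·: Bb
B/I-2 un ·: Bb
B/II-1 ? I-1×I-2: BB|Bb|bb
B/II-2 ? I-1×I-2: BB|Bb|bb
B/II-3 aff I-1×I-2: bb
⇒ B over [I-1,I-2,II-1,II-2,II-3]: 9 consistent
K/I-1 un ·: KK|Kk
K/I-2 un ·: KK|Kk
K/II-1 un I-1×I-2: KK|Kk
K/II-2 un I-1×I-2: KK|Kk
K/II-3 ? I-1×I-2: KK|Kk|kk
⇒ K over [I-1,I-2,II-1,II-2,II-3]: 29 consistent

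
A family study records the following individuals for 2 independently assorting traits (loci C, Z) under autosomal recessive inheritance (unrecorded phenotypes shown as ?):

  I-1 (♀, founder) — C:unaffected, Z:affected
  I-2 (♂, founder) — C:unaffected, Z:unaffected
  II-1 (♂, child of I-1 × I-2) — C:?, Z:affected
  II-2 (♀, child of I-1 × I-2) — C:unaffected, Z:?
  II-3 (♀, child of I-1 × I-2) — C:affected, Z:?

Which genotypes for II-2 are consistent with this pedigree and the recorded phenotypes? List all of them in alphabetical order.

II-2 ∈ {CC Zz, CC zz, Cc Zz, Cc zz}

C/I-1 un ·: Cc
C/I-2 un ·: Cc
C/II-1 ? I-1×I-2: CC|Cc|cc
C/II-2 un I-1×I-2: CC|Cc
C/II-3 aff I-1×I-2: cc
⇒ C over [I-1,I-2,II-1,II-2,II-3]: 6 consistent
Z/I-1 aff ·: zz
Z/I-2 un ·: Zz
Z/II-1 aff I-1×I-2: zz
Z/II-2 ? I-1×I-2: Zz|zz
Z/II-3 ? I-1×I-2: Zz|zz
⇒ Z over [I-1,I-2,II-1,II-2,II-3]: 4 consistent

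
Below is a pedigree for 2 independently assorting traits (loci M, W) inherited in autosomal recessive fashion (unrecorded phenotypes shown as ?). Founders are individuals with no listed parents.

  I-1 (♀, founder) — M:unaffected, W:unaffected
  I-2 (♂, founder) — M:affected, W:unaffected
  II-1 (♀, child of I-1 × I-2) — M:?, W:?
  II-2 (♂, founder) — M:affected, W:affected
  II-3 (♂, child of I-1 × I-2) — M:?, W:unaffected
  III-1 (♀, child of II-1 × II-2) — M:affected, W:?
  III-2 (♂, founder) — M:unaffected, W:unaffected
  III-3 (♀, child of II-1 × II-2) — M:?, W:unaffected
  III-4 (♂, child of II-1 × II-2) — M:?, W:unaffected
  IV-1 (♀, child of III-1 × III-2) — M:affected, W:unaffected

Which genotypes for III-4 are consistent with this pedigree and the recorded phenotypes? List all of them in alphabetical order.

III-4 ∈ {Mm Ww, mm Ww}

M/I-1 un ·: MM|Mm
M/I-2 aff ·: mm
M/II-1 ? I-1×I-2: Mm|mm
M/II-2 aff ·: mm
M/II-3 ? I-1×I-2: Mm|mm
M/III-1 aff II-1×II-2: mm
M/III-2 un ·: Mm
M/III-3 ? II-1×II-2: Mm|mm
M/III-4 ? II-1×II-2: Mm|mm
M/IV-1 aff III-1×III-2: mm
⇒ M over [I-1,I-2,II-1,II-2,II-3,III-1,III-2,III-3,III-4,IV-1]: 14 consistent
W/I-1 un ·: WW|Ww
W/I-2 un ·: WW|Ww
W/II-1 ? I-1×I-2: WW|Ww
W/II-2 aff ·: ww
W/II-3 un I-1×I-2: WW|Ww
W/III-1 ? II-1×II-2: Ww|ww
W/III-2 un ·: WW|Ww
W/III-3 un II-1×II-2: Ww
W/III-4 un II-1×II-2: Ww
W/IV-1 un III-1×III-2: WW|Ww
⇒ W over [I-1,I-2,II-1,II-2,II-3,III-1,III-2,III-3,III-4,IV-1]: 64 consistent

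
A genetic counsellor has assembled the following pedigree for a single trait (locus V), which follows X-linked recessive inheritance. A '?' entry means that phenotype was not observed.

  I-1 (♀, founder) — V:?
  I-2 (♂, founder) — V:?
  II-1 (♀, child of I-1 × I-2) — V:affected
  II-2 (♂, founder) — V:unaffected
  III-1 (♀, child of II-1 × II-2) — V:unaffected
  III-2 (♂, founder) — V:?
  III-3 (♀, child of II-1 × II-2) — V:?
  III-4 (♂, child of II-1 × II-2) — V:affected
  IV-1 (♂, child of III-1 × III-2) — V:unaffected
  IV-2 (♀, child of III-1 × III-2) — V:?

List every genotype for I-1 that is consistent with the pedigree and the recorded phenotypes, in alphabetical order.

I-1 ∈ {X^VX^v, X^vX^v}

V/I-1 ? ·: X^VX^v|X^vX^v
V/I-2 ? ·: X^vY
V/II-1 aff I-1×I-2: X^vX^v
V/II-2 un ·: X^VY
V/III-1 un II-1×II-2: X^VX^v
V/III-2 ? ·: X^VY|X^vY
V/III-3 ? II-1×II-2: X^VX^v
V/III-4 aff II-1×II-2: X^vY
V/IV-1 un III-1×III-2: X^VY
V/IV-2 ? III-1×III-2: X^VX^V|X^VX^v|X^vX^v
⇒ V over [I-1,I-2,II-1,II-2,III-1,III-2,III-3,III-4,IV-1,IV-2]: 8 consistent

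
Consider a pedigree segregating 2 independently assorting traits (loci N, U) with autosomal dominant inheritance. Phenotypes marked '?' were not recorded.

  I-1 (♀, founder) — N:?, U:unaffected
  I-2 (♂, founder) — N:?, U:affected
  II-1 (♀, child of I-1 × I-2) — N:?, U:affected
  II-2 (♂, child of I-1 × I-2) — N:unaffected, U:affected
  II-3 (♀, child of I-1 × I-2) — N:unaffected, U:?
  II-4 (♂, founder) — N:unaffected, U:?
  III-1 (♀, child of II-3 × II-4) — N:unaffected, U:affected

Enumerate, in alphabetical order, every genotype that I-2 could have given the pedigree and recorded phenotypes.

I-2 ∈ {Nn UU, Nn Uu, nn UU, nn Uu}

N/I-1 ? ·: nn|Nn
N/I-2 ? ·: nn|Nn
N/II-1 ? I-1×I-2: nn|Nn|NN
N/II-2 un I-1×I-2: nn
N/II-3 un I-1×I-2: nn
N/II-4 un ·: nn
N/III-1 un II-3×II-4: nn
⇒ N over [I-1,I-2,II-1,II-2,II-3,II-4,III-1]: 8 consistent
U/I-1 un ·: uu
U/I-2 aff ·: Uu|UU
U/II-1 aff I-1×I-2: Uu
U/II-2 aff I-1×I-2: Uu
U/II-3 ? I-1×I-2: uu|Uu
U/II-4 ? ·: uu|Uu|UU
U/III-1 aff II-3×II-4: Uu|UU
⇒ U over [I-1,I-2,II-1,II-2,II-3,II-4,III-1]: 12 consistent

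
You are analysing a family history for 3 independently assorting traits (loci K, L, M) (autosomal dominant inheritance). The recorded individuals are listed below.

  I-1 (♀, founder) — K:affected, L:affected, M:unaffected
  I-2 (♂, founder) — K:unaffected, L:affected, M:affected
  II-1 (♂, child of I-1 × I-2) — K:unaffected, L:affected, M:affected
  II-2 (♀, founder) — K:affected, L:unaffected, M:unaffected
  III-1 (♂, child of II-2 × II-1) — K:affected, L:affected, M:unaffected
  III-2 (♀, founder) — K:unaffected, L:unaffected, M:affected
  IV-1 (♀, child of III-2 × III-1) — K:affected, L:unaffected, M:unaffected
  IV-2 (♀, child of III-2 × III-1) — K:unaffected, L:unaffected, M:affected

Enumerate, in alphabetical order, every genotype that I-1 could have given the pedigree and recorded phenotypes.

I-1 ∈ {Kk LL mm, Kk Ll mm}

K/I-1 aff ·: Kk
K/I-2 un ·: kk
K/II-1 un I-1×I-2: kk
K/II-2 aff ·: Kk|KK
K/III-1 aff II-2×II-1: Kk
K/III-2 un ·: kk
K/IV-1 aff III-2×III-1: Kk
K/IV-2 un III-2×III-1: kk
⇒ K over [I-1,I-2,II-1,II-2,III-1,III-2,IV-1,IV-2]: 2 consistent
L/I-1 aff ·: Ll|LL
L/I-2 aff ·: Ll|LL
L/II-1 aff I-1×I-2: Ll|LL
L/II-2 un ·: ll
L/III-1 aff II-2×II-1: Ll
L/III-2 un ·: ll
L/IV-1 un III-2×III-1: ll
L/IV-2 un III-2×III-1: ll
⇒ L over [I-1,I-2,II-1,II-2,III-1,III-2,IV-1,IV-2]: 7 consistent
M/I-1 un ·: mm
M/I-2 aff ·: Mm|MM
M/II-1 aff I-1×I-2: Mm
M/II-2 un ·: mm
M/III-1 un II-2×II-1: mm
M/III-2 aff ·: Mm
M/IV-1 un III-2×III-1: mm
M/IV-2 aff III-2×III-1: Mm
⇒ M over [I-1,I-2,II-1,II-2,III-1,III-2,IV-1,IV-2]: 2 consistent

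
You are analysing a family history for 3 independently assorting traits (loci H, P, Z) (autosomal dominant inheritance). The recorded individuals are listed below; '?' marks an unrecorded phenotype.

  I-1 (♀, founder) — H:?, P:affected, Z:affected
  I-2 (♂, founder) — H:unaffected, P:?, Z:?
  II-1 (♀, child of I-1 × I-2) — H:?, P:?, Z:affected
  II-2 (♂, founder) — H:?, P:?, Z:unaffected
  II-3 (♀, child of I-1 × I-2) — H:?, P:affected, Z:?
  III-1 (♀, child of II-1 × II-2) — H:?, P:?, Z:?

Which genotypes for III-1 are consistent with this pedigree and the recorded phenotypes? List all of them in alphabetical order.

III-1 ∈ {HH PP Zz, HH PP zz, HH Pp Zz, HH Pp zz, HH pp Zz, HH pp zz, Hh PP Zz, Hh PP zz, Hh Pp Zz, Hh Pp zz, Hh pp Zz, Hh pp zz, hh PP Zz, hh PP zz, hh Pp Zz, hh Pp zz, hh pp Zz, hh pp zz}

H/I-1 ? ·: hh|Hh|HH
H/I-2 un ·: hh
H/II-1 ? I-1×I-2: hh|Hh
H/II-2 ? ·: hh|Hh|HH
H/II-3 ? I-1×I-2: hh|Hh
H/III-1 ? II-1×II-2: hh|Hh|HH
⇒ H over [I-1,I-2,II-1,II-2,II-3,III-1]: 33 consistent
P/I-1 aff ·: Pp|PP
P/I-2 ? ·: pp|Pp|PP
P/II-1 ? I-1×I-2: pp|Pp|PP
P/II-2 ? ·: pp|Pp|PP
P/II-3 aff I-1×I-2: Pp|PP
P/III-1 ? II-1×II-2: pp|Pp|PP
⇒ P over [I-1,I-2,II-1,II-2,II-3,III-1]: 96 consistent
Z/I-1 aff ·: Zz|ZZ
Z/I-2 ? ·: zz|Zz|ZZ
Z/II-1 aff I-1×I-2: Zz|ZZ
Z/II-2 un ·: zz
Z/II-3 ? I-1×I-2: zz|Zz|ZZ
Z/III-1 ? II-1×II-2: zz|Zz
⇒ Z over [I-1,I-2,II-1,II-2,II-3,III-1]: 28 consistent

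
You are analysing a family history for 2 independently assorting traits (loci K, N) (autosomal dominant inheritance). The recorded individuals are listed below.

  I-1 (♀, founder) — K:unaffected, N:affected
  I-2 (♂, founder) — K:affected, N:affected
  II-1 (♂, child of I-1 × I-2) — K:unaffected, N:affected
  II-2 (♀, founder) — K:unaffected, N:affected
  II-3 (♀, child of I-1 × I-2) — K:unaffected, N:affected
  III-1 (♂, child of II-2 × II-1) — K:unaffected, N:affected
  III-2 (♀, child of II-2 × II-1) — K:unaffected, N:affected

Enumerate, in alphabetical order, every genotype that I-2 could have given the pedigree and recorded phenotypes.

K/I-1 un ·: kk
K/I-2 aff ·: Kk
K/II-1 un I-1×I-2: kk
K/II-2 un ·: kk
K/II-3 un I-1×I-2: kk
K/III-1 un II-2×II-1: kk
K/III-2 un II-2×II-1: kk
⇒ K over [I-1,I-2,II-1,II-2,II-3,III-1,III-2]: 1 consistent
N/I-1 aff ·: Nn|NN
N/I-2 aff ·: Nn|NN
N/II-1 aff I-1×I-2: Nn|NN
N/II-2 aff ·: Nn|NN
N/II-3 aff I-1×I-2: Nn|NN
N/III-1 aff II-2×II-1: Nn|NN
N/III-2 aff II-2×II-1: Nn|NN
⇒ N over [I-1,I-2,II-1,II-2,II-3,III-1,III-2]: 83 consistent

I-2 ∈ {Kk NN, Kk Nn}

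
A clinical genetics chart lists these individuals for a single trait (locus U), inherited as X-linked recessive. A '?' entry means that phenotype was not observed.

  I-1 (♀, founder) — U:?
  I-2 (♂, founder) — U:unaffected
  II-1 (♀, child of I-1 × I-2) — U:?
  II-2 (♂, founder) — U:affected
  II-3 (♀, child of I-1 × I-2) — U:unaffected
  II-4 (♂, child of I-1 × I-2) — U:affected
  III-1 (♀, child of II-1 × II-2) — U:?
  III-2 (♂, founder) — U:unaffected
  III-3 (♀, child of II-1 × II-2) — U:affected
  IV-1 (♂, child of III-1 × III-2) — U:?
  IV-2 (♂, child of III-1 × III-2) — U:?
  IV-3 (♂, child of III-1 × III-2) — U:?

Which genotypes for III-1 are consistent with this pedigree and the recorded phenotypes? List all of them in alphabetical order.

U/I-1 ? ·: X^UX^u|X^uX^u
U/I-2 un ·: X^UY
U/II-1 ? I-1×I-2: X^UX^u
U/II-2 aff ·: X^uY
U/II-3 un I-1×I-2: X^UX^U|X^UX^u
U/II-4 aff I-1×I-2: X^uY
U/III-1 ? II-1×II-2: X^UX^u|X^uX^u
U/III-2 un ·: X^UY
U/III-3 aff II-1×II-2: X^uX^u
U/IV-1 ? III-1×III-2: X^UY|X^uY
U/IV-2 ? III-1×III-2: X^UY|X^uY
U/IV-3 ? III-1×III-2: X^UY|X^uY
⇒ U over [I-1,I-2,II-1,II-2,II-3,II-4,III-1,III-2,III-3,IV-1,IV-2,IV-3]: 27 consistent

III-1 ∈ {X^UX^u, X^uX^u}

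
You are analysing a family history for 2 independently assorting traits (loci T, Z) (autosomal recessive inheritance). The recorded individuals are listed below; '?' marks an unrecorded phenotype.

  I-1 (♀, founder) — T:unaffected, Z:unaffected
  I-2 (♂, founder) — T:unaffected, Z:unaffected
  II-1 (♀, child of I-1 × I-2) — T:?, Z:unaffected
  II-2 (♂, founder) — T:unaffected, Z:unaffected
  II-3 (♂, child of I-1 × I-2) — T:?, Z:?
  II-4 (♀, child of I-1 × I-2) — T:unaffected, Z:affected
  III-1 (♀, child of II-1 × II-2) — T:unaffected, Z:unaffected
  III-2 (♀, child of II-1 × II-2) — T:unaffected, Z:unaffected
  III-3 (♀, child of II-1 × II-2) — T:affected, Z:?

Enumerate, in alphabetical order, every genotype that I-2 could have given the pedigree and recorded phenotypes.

T/I-1 un ·: TT|Tt
T/I-2 un ·: TT|Tt
T/II-1 ? I-1×I-2: Tt|tt
T/II-2 un ·: Tt
T/II-3 ? I-1×I-2: TT|Tt|tt
T/II-4 un I-1×I-2: TT|Tt
T/III-1 un II-1×II-2: TT|Tt
T/III-2 un II-1×II-2: TT|Tt
T/III-3 aff II-1×II-2: tt
⇒ T over [I-1,I-2,II-1,II-2,II-3,II-4,III-1,III-2,III-3]: 62 consistent
Z/I-1 un ·: Zz
Z/I-2 un ·: Zz
Z/II-1 un I-1×I-2: ZZ|Zz
Z/II-2 un ·: ZZ|Zz
Z/II-3 ? I-1×I-2: ZZ|Zz|zz
Z/II-4 aff I-1×I-2: zz
Z/III-1 un II-1×II-2: ZZ|Zz
Z/III-2 un II-1×II-2: ZZ|Zz
Z/III-3 ? II-1×II-2: ZZ|Zz|zz
⇒ Z over [I-1,I-2,II-1,II-2,II-3,II-4,III-1,III-2,III-3]: 87 consistent

I-2 ∈ {TT Zz, Tt Zz}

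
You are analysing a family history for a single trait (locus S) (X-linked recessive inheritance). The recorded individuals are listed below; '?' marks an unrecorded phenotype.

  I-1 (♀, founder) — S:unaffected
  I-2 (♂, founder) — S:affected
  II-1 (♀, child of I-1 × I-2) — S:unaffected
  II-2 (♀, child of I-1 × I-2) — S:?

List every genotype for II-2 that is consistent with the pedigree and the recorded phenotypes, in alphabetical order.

S/I-1 un ·: X^SX^S|X^SX^s
S/I-2 aff ·: X^sY
S/II-1 un I-1×I-2: X^SX^s
S/II-2 ? I-1×I-2: X^SX^s|X^sX^s
⇒ S over [I-1,I-2,II-1,II-2]: 3 consistent

II-2 ∈ {X^SX^s, X^sX^s}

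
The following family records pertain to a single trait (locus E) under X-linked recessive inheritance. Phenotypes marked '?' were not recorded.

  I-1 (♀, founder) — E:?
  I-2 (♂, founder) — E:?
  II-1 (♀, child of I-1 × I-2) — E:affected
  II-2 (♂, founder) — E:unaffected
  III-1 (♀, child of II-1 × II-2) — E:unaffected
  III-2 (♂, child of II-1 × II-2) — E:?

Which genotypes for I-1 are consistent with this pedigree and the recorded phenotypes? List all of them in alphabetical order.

I-1 ∈ {X^EX^e, X^eX^e}

E/I-1 ? ·: X^EX^e|X^eX^e
E/I-2 ? ·: X^eY
E/II-1 aff I-1×I-2: X^eX^e
E/II-2 un ·: X^EY
E/III-1 un II-1×II-2: X^EX^e
E/III-2 ? II-1×II-2: X^eY
⇒ E over [I-1,I-2,II-1,II-2,III-1,III-2]: 2 consistent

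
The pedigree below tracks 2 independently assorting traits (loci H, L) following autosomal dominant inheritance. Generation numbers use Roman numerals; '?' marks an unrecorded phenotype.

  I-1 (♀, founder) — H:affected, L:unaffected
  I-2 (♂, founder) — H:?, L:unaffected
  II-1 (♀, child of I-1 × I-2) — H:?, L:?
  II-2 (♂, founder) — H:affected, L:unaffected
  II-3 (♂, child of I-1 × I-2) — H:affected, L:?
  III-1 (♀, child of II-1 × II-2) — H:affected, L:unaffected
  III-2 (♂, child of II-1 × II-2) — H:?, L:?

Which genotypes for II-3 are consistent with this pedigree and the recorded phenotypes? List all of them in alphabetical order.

H/I-1 aff ·: Hh|HH
H/I-2 ? ·: hh|Hh|HH
H/II-1 ? I-1×I-2: hh|Hh|HH
H/II-2 aff ·: Hh|HH
H/II-3 aff I-1×I-2: Hh|HH
H/III-1 aff II-1×II-2: Hh|HH
H/III-2 ? II-1×II-2: hh|Hh|HH
⇒ H over [I-1,I-2,II-1,II-2,II-3,III-1,III-2]: 124 consistent
L/I-1 un ·: ll
L/I-2 un ·: ll
L/II-1 ? I-1×I-2: ll
L/II-2 un ·: ll
L/II-3 ? I-1×I-2: ll
L/III-1 un II-1×II-2: ll
L/III-2 ? II-1×II-2: ll
⇒ L over [I-1,I-2,II-1,II-2,II-3,III-1,III-2]: 1 consistent

II-3 ∈ {HH ll, Hh ll}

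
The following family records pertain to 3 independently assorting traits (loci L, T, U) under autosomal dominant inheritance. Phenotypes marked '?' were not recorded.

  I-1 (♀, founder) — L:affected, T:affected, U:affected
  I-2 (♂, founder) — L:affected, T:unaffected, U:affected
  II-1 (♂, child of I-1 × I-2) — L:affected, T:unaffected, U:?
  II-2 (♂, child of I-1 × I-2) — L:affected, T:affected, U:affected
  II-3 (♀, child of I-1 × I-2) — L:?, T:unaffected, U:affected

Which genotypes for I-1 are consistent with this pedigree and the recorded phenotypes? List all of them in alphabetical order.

I-1 ∈ {LL Tt UU, LL Tt Uu, Ll Tt UU, Ll Tt Uu}

L/I-1 aff ·: Ll|LL
L/I-2 aff ·: Ll|LL
L/II-1 aff I-1×I-2: Ll|LL
L/II-2 aff I-1×I-2: Ll|LL
L/II-3 ? I-1×I-2: ll|Ll|LL
⇒ L over [I-1,I-2,II-1,II-2,II-3]: 29 consistent
T/I-1 aff ·: Tt
T/I-2 un ·: tt
T/II-1 un I-1×I-2: tt
T/II-2 aff I-1×I-2: Tt
T/II-3 un I-1×I-2: tt
⇒ T over [I-1,I-2,II-1,II-2,II-3]: 1 consistent
U/I-1 aff ·: Uu|UU
U/I-2 aff ·: Uu|UU
U/II-1 ? I-1×I-2: uu|Uu|UU
U/II-2 aff I-1×I-2: Uu|UU
U/II-3 aff I-1×I-2: Uu|UU
⇒ U over [I-1,I-2,II-1,II-2,II-3]: 29 consistent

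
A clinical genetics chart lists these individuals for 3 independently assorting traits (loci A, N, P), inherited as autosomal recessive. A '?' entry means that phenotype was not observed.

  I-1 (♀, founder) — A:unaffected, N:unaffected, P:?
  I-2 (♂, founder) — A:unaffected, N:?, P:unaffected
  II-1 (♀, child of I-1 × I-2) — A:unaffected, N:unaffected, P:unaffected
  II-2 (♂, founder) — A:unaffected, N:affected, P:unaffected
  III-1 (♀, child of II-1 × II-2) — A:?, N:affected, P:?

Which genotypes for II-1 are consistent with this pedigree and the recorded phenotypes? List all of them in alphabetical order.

A/I-1 un ·: AA|Aa
A/I-2 un ·: AA|Aa
A/II-1 un I-1×I-2: AA|Aa
A/II-2 un ·: AA|Aa
A/III-1 ? II-1×II-2: AA|Aa|aa
⇒ A over [I-1,I-2,II-1,II-2,III-1]: 27 consistent
N/I-1 un ·: NN|Nn
N/I-2 ? ·: NN|Nn|nn
N/II-1 un I-1×I-2: Nn
N/II-2 aff ·: nn
N/III-1 aff II-1×II-2: nn
⇒ N over [I-1,I-2,II-1,II-2,III-1]: 5 consistent
P/I-1 ? ·: PP|Pp|pp
P/I-2 un ·: PP|Pp
P/II-1 un I-1×I-2: PP|Pp
P/II-2 un ·: PP|Pp
P/III-1 ? II-1×II-2: PP|Pp|pp
⇒ P over [I-1,I-2,II-1,II-2,III-1]: 37 consistent

II-1 ∈ {AA Nn PP, AA Nn Pp, Aa Nn PP, Aa Nn Pp}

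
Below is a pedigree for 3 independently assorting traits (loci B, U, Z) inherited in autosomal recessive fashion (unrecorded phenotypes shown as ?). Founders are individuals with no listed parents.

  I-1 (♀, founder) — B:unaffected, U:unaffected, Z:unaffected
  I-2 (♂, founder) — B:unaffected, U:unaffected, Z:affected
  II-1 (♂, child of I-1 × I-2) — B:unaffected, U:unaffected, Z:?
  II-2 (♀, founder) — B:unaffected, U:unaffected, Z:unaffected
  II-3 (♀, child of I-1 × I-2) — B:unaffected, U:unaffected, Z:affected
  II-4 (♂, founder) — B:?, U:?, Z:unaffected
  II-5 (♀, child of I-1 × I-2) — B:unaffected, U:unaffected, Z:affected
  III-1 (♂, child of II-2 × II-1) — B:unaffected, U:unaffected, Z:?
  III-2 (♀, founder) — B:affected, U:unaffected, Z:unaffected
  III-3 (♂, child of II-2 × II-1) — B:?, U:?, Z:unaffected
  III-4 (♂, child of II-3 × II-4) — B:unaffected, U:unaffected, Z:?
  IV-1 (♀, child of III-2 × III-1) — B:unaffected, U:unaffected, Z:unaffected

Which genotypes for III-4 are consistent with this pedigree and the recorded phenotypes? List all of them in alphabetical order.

B/I-1 un ·: BB|Bb
B/I-2 un ·: BB|Bb
B/II-1 un I-1×I-2: BB|Bb
B/II-2 un ·: BB|Bb
B/II-3 un I-1×I-2: BB|Bb
B/II-4 ? ·: BB|Bb|bb
B/II-5 un I-1×I-2: BB|Bb
B/III-1 un II-2×II-1: BB|Bb
B/III-2 aff ·: bb
B/III-3 ? II-2×II-1: BB|Bb|bb
B/III-4 un II-3×II-4: BB|Bb
B/IV-1 un III-2×III-1: Bb
⇒ B over [I-1,I-2,II-1,II-2,II-3,II-4,II-5,III-1,III-2,III-3,III-4,IV-1]: 830 consistent
U/I-1 un ·: UU|Uu
U/I-2 un ·: UU|Uu
U/II-1 un I-1×I-2: UU|Uu
U/II-2 un ·: UU|Uu
U/II-3 un I-1×I-2: UU|Uu
U/II-4 ? ·: UU|Uu|uu
U/II-5 un I-1×I-2: UU|Uu
U/III-1 un II-2×II-1: UU|Uu
U/III-2 un ·: UU|Uu
U/III-3 ? II-2×II-1: UU|Uu|uu
U/III-4 un II-3×II-4: UU|Uu
U/IV-1 un III-2×III-1: UU|Uu
⇒ U over [I-1,I-2,II-1,II-2,II-3,II-4,II-5,III-1,III-2,III-3,III-4,IV-1]: 2876 consistent
Z/I-1 un ·: Zz
Z/I-2 aff ·: zz
Z/II-1 ? I-1×I-2: Zz|zz
Z/II-2 un ·: ZZ|Zz
Z/II-3 aff I-1×I-2: zz
Z/II-4 un ·: ZZ|Zz
Z/II-5 aff I-1×I-2: zz
Z/III-1 ? II-2×II-1: ZZ|Zz|zz
Z/III-2 un ·: ZZ|Zz
Z/III-3 un II-2×II-1: ZZ|Zz
Z/III-4 ? II-3×II-4: Zz|zz
Z/IV-1 un III-2×III-1: ZZ|Zz
⇒ Z over [I-1,I-2,II-1,II-2,II-3,II-4,II-5,III-1,III-2,III-3,III-4,IV-1]: 126 consistent

III-4 ∈ {BB UU Zz, BB UU zz, BB Uu Zz, BB Uu zz, Bb UU Zz, Bb UU zz, Bb Uu Zz, Bb Uu zz}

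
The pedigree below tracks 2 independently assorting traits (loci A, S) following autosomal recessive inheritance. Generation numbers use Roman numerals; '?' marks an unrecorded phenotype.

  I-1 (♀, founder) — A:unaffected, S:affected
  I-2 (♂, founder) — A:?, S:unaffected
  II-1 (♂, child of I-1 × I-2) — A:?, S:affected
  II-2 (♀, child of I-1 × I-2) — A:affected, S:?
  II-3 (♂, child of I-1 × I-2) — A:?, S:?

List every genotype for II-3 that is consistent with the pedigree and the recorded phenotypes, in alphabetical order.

II-3 ∈ {AA Ss, AA ss, Aa Ss, Aa ss, aa Ss, aa ss}

A/I-1 un ·: Aa
A/I-2 ? ·: Aa|aa
A/II-1 ? I-1×I-2: AA|Aa|aa
A/II-2 aff I-1×I-2: aa
A/II-3 ? I-1×I-2: AA|Aa|aa
⇒ A over [I-1,I-2,II-1,II-2,II-3]: 13 consistent
S/I-1 aff ·: ss
S/I-2 un ·: Ss
S/II-1 aff I-1×I-2: ss
S/II-2 ? I-1×I-2: Ss|ss
S/II-3 ? I-1×I-2: Ss|ss
⇒ S over [I-1,I-2,II-1,II-2,II-3]: 4 consistent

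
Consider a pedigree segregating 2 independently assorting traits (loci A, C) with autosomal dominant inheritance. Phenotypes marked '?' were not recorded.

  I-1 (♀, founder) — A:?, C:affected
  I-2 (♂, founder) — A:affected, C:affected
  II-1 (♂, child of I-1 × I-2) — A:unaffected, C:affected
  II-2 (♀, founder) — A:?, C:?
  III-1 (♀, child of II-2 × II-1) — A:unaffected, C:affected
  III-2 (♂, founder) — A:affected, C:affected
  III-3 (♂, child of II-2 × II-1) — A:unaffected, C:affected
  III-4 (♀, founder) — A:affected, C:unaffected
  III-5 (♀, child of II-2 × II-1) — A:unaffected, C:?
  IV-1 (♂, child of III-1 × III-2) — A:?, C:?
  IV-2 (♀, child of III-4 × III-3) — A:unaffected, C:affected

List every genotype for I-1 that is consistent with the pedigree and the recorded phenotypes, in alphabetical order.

A/I-1 ? ·: aa|Aa
A/I-2 aff ·: Aa
A/II-1 un I-1×I-2: aa
A/II-2 ? ·: aa|Aa
A/III-1 un II-2×II-1: aa
A/III-2 aff ·: Aa|AA
A/III-3 un II-2×II-1: aa
A/III-4 aff ·: Aa
A/III-5 un II-2×II-1: aa
A/IV-1 ? III-1×III-2: aa|Aa
A/IV-2 un III-4×III-3: aa
⇒ A over [I-1,I-2,II-1,II-2,III-1,III-2,III-3,III-4,III-5,IV-1,IV-2]: 12 consistent
C/I-1 aff ·: Cc|CC
C/I-2 aff ·: Cc|CC
C/II-1 aff I-1×I-2: Cc|CC
C/II-2 ? ·: cc|Cc|CC
C/III-1 aff II-2×II-1: Cc|CC
C/III-2 aff ·: Cc|CC
C/III-3 aff II-2×II-1: Cc|CC
C/III-4 un ·: cc
C/III-5 ? II-2×II-1: cc|Cc|CC
C/IV-1 ? III-1×III-2: cc|Cc|CC
C/IV-2 aff III-4×III-3: Cc
⇒ C over [I-1,I-2,II-1,II-2,III-1,III-2,III-3,III-4,III-5,IV-1,IV-2]: 430 consistent

I-1 ∈ {Aa CC, Aa Cc, aa CC, aa Cc}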